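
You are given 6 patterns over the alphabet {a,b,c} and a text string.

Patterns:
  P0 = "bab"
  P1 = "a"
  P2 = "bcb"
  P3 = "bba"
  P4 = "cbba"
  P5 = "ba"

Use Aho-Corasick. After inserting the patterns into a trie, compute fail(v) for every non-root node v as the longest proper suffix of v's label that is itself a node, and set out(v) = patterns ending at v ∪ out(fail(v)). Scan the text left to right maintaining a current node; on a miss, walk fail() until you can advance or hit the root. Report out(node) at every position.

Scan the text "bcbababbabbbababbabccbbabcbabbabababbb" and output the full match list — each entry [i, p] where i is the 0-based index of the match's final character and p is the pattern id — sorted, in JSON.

Build automaton:
Trie (insert patterns):
  n0 'ε': a→4 b→1 c→9
  n1 'b': a→2 b→7 c→5
  n2 'ba': b→3  ←P5
  n3 'bab': ·  ←P0
  n4 'a': ·  ←P1
  n5 'bc': b→6
  n6 'bcb': ·  ←P2
  n7 'bb': a→8
  n8 'bba': ·  ←P3
  n9 'c': b→10
  n10 'cb': b→11
  n11 'cbb': a→12
  n12 'cbba': ·  ←P4

Failure links (BFS by depth):
  fail(1) 'b': from fail(0)=0 chase 'b': 0 ⇒ 0;  out=∅∪out(0)=∅
  fail(4) 'a': from fail(0)=0 chase 'a': 0 ⇒ 0;  out={1}∪out(0)={1}
  fail(9) 'c': from fail(0)=0 chase 'c': 0 ⇒ 0;  out=∅∪out(0)=∅
  fail(2) 'ba': from fail(1)=0 chase 'a': 0 ⇒ 4;  out={5}∪out(4)={1,5}
  fail(5) 'bc': from fail(1)=0 chase 'c': 0 ⇒ 9;  out=∅∪out(9)=∅
  fail(7) 'bb': from fail(1)=0 chase 'b': 0 ⇒ 1;  out=∅∪out(1)=∅
  fail(10) 'cb': from fail(9)=0 chase 'b': 0 ⇒ 1;  out=∅∪out(1)=∅
  fail(3) 'bab': from fail(2)=4 chase 'b': 4→0 ⇒ 1;  out={0}∪out(1)={0}
  fail(6) 'bcb': from fail(5)=9 chase 'b': 9 ⇒ 10;  out={2}∪out(10)={2}
  fail(8) 'bba': from fail(7)=1 chase 'a': 1 ⇒ 2;  out={3}∪out(2)={1,3,5}
  fail(11) 'cbb': from fail(10)=1 chase 'b': 1 ⇒ 7;  out=∅∪out(7)=∅
  fail(12) 'cbba': from fail(11)=7 chase 'a': 7 ⇒ 8;  out={4}∪out(8)={1,3,4,5}

Run:
pos 0 'b': at 1
pos 1 'c': at 5
pos 2 'b': at 6  ** P2@[0:2]
pos 3 'a': at 2 ·f  ** P1@[3:3],P5@[2:3]
pos 4 'b': at 3  ** P0@[2:4]
pos 5 'a': at 2 ·f  ** P1@[5:5],P5@[4:5]
pos 6 'b': at 3  ** P0@[4:6]
pos 7 'b': at 7 ·f
pos 8 'a': at 8  ** P1@[8:8],P3@[6:8],P5@[7:8]
pos 9 'b': at 3 ·f  ** P0@[7:9]
pos 10 'b': at 7 ·f
pos 11 'b': at 7 ·f
pos 12 'a': at 8  ** P1@[12:12],P3@[10:12],P5@[11:12]
pos 13 'b': at 3 ·f  ** P0@[11:13]
pos 14 'a': at 2 ·f  ** P1@[14:14],P5@[13:14]
pos 15 'b': at 3  ** P0@[13:15]
pos 16 'b': at 7 ·f
pos 17 'a': at 8  ** P1@[17:17],P3@[15:17],P5@[16:17]
pos 18 'b': at 3 ·f  ** P0@[16:18]
pos 19 'c': at 5 ·f
pos 20 'c': at 9 ·f
pos 21 'b': at 10
pos 22 'b': at 11
pos 23 'a': at 12  ** P1@[23:23],P3@[21:23],P4@[20:23],P5@[22:23]
pos 24 'b': at 3 ·f  ** P0@[22:24]
pos 25 'c': at 5 ·f
pos 26 'b': at 6  ** P2@[24:26]
pos 27 'a': at 2 ·f  ** P1@[27:27],P5@[26:27]
pos 28 'b': at 3  ** P0@[26:28]
pos 29 'b': at 7 ·f
pos 30 'a': at 8  ** P1@[30:30],P3@[28:30],P5@[29:30]
pos 31 'b': at 3 ·f  ** P0@[29:31]
pos 32 'a': at 2 ·f  ** P1@[32:32],P5@[31:32]
pos 33 'b': at 3  ** P0@[31:33]
pos 34 'a': at 2 ·f  ** P1@[34:34],P5@[33:34]
pos 35 'b': at 3  ** P0@[33:35]
pos 36 'b': at 7 ·f
pos 37 'b': at 7 ·f

All matches (sorted): [[2,2],[3,1],[3,5],[4,0],[5,1],[5,5],[6,0],[8,1],[8,3],[8,5],[9,0],[12,1],[12,3],[12,5],[13,0],[14,1],[14,5],[15,0],[17,1],[17,3],[17,5],[18,0],[23,1],[23,3],[23,4],[23,5],[24,0],[26,2],[27,1],[27,5],[28,0],[30,1],[30,3],[30,5],[31,0],[32,1],[32,5],[33,0],[34,1],[34,5],[35,0]]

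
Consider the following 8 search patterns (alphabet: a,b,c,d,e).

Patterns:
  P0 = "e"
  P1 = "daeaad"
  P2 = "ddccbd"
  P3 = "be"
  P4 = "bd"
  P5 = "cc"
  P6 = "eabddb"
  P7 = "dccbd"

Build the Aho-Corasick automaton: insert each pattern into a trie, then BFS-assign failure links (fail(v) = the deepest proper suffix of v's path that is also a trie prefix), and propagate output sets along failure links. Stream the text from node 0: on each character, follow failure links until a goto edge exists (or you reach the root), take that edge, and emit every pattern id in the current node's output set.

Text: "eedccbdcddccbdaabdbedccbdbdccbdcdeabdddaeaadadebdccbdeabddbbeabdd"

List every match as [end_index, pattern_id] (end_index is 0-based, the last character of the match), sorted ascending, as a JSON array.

Build automaton:
Trie (insert patterns):
  n0 'ε': b→13 c→16 d→2 e→1
  n1 'e': a→18  ←P0
  n2 'd': a→3 c→23 d→8
  n3 'da': e→4
  n4 'dae': a→5
  n5 'daea': a→6
  n6 'daeaa': d→7
  n7 'daeaad': ·  ←P1
  n8 'dd': c→9
  n9 'ddc': c→10
  n10 'ddcc': b→11
  n11 'ddccb': d→12
  n12 'ddccbd': ·  ←P2
  n13 'b': d→15 e→14
  n14 'be': ·  ←P3
  n15 'bd': ·  ←P4
  n16 'c': c→17
  n17 'cc': ·  ←P5
  n18 'ea': b→19
  n19 'eab': d→20
  n20 'eabd': d→21
  n21 'eabdd': b→22
  n22 'eabddb': ·  ←P6
  n23 'dc': c→24
  n24 'dcc': b→25
  n25 'dccb': d→26
  n26 'dccbd': ·  ←P7

Failure links (BFS by depth):
  fail(1) 'e': from fail(0)=0 chase 'e': 0 ⇒ 0;  out={0}∪out(0)={0}
  fail(2) 'd': from fail(0)=0 chase 'd': 0 ⇒ 0;  out=∅∪out(0)=∅
  fail(13) 'b': from fail(0)=0 chase 'b': 0 ⇒ 0;  out=∅∪out(0)=∅
  fail(16) 'c': from fail(0)=0 chase 'c': 0 ⇒ 0;  out=∅∪out(0)=∅
  fail(3) 'da': from fail(2)=0 chase 'a': 0 ⇒ 0;  out=∅∪out(0)=∅
  fail(8) 'dd': from fail(2)=0 chase 'd': 0 ⇒ 2;  out=∅∪out(2)=∅
  fail(14) 'be': from fail(13)=0 chase 'e': 0 ⇒ 1;  out={3}∪out(1)={0,3}
  fail(15) 'bd': from fail(13)=0 chase 'd': 0 ⇒ 2;  out={4}∪out(2)={4}
  fail(17) 'cc': from fail(16)=0 chase 'c': 0 ⇒ 16;  out={5}∪out(16)={5}
  fail(18) 'ea': from fail(1)=0 chase 'a': 0 ⇒ 0;  out=∅∪out(0)=∅
  fail(23) 'dc': from fail(2)=0 chase 'c': 0 ⇒ 16;  out=∅∪out(16)=∅
  fail(4) 'dae': from fail(3)=0 chase 'e': 0 ⇒ 1;  out=∅∪out(1)={0}
  fail(9) 'ddc': from fail(8)=2 chase 'c': 2 ⇒ 23;  out=∅∪out(23)=∅
  fail(19) 'eab': from fail(18)=0 chase 'b': 0 ⇒ 13;  out=∅∪out(13)=∅
  fail(24) 'dcc': from fail(23)=16 chase 'c': 16 ⇒ 17;  out=∅∪out(17)={5}
  fail(5) 'daea': from fail(4)=1 chase 'a': 1 ⇒ 18;  out=∅∪out(18)=∅
  fail(10) 'ddcc': from fail(9)=23 chase 'c': 23 ⇒ 24;  out=∅∪out(24)={5}
  fail(20) 'eabd': from fail(19)=13 chase 'd': 13 ⇒ 15;  out=∅∪out(15)={4}
  fail(25) 'dccb': from fail(24)=17 chase 'b': 17→16→0 ⇒ 13;  out=∅∪out(13)=∅
  fail(6) 'daeaa': from fail(5)=18 chase 'a': 18→0 ⇒ 0;  out=∅∪out(0)=∅
  fail(11) 'ddccb': from fail(10)=24 chase 'b': 24 ⇒ 25;  out=∅∪out(25)=∅
  fail(21) 'eabdd': from fail(20)=15 chase 'd': 15→2 ⇒ 8;  out=∅∪out(8)=∅
  fail(26) 'dccbd': from fail(25)=13 chase 'd': 13 ⇒ 15;  out={7}∪out(15)={4,7}
  fail(7) 'daeaad': from fail(6)=0 chase 'd': 0 ⇒ 2;  out={1}∪out(2)={1}
  fail(12) 'ddccbd': from fail(11)=25 chase 'd': 25 ⇒ 26;  out={2}∪out(26)={2,4,7}
  fail(22) 'eabddb': from fail(21)=8 chase 'b': 8→2→0 ⇒ 13;  out={6}∪out(13)={6}

Scan:
i=0 'e': node 0→1  emit P0@[0:0]
i=1 'e': node 1→1 (via fail)  emit P0@[1:1]
i=2 'd': node 1→2 (via fail)
i=3 'c': node 2→23
i=4 'c': node 23→24  emit P5@[3:4]
i=5 'b': node 24→25
i=6 'd': node 25→26  emit P4@[5:6],P7@[2:6]
i=7 'c': node 26→23 (via fail)
i=8 'd': node 23→2 (via fail)
i=9 'd': node 2→8
i=10 'c': node 8→9
i=11 'c': node 9→10  emit P5@[10:11]
i=12 'b': node 10→11
i=13 'd': node 11→12  emit P2@[8:13],P4@[12:13],P7@[9:13]
i=14 'a': node 12→3 (via fail)
i=15 'a': node 3→0 (via fail)
i=16 'b': node 0→13
i=17 'd': node 13→15  emit P4@[16:17]
i=18 'b': node 15→13 (via fail)
i=19 'e': node 13→14  emit P0@[19:19],P3@[18:19]
i=20 'd': node 14→2 (via fail)
i=21 'c': node 2→23
i=22 'c': node 23→24  emit P5@[21:22]
i=23 'b': node 24→25
i=24 'd': node 25→26  emit P4@[23:24],P7@[20:24]
i=25 'b': node 26→13 (via fail)
i=26 'd': node 13→15  emit P4@[25:26]
i=27 'c': node 15→23 (via fail)
i=28 'c': node 23→24  emit P5@[27:28]
i=29 'b': node 24→25
i=30 'd': node 25→26  emit P4@[29:30],P7@[26:30]
i=31 'c': node 26→23 (via fail)
i=32 'd': node 23→2 (via fail)
i=33 'e': node 2→1 (via fail)  emit P0@[33:33]
i=34 'a': node 1→18
i=35 'b': node 18→19
i=36 'd': node 19→20  emit P4@[35:36]
i=37 'd': node 20→21
i=38 'd': node 21→8 (via fail)
i=39 'a': node 8→3 (via fail)
i=40 'e': node 3→4  emit P0@[40:40]
i=41 'a': node 4→5
i=42 'a': node 5→6
i=43 'd': node 6→7  emit P1@[38:43]
i=44 'a': node 7→3 (via fail)
i=45 'd': node 3→2 (via fail)
i=46 'e': node 2→1 (via fail)  emit P0@[46:46]
i=47 'b': node 1→13 (via fail)
i=48 'd': node 13→15  emit P4@[47:48]
i=49 'c': node 15→23 (via fail)
i=50 'c': node 23→24  emit P5@[49:50]
i=51 'b': node 24→25
i=52 'd': node 25→26  emit P4@[51:52],P7@[48:52]
i=53 'e': node 26→1 (via fail)  emit P0@[53:53]
i=54 'a': node 1→18
i=55 'b': node 18→19
i=56 'd': node 19→20  emit P4@[55:56]
i=57 'd': node 20→21
i=58 'b': node 21→22  emit P6@[53:58]
i=59 'b': node 22→13 (via fail)
i=60 'e': node 13→14  emit P0@[60:60],P3@[59:60]
i=61 'a': node 14→18 (via fail)
i=62 'b': node 18→19
i=63 'd': node 19→20  emit P4@[62:63]
i=64 'd': node 20→21

All matches (sorted): [[0,0],[1,0],[4,5],[6,4],[6,7],[11,5],[13,2],[13,4],[13,7],[17,4],[19,0],[19,3],[22,5],[24,4],[24,7],[26,4],[28,5],[30,4],[30,7],[33,0],[36,4],[40,0],[43,1],[46,0],[48,4],[50,5],[52,4],[52,7],[53,0],[56,4],[58,6],[60,0],[60,3],[63,4]]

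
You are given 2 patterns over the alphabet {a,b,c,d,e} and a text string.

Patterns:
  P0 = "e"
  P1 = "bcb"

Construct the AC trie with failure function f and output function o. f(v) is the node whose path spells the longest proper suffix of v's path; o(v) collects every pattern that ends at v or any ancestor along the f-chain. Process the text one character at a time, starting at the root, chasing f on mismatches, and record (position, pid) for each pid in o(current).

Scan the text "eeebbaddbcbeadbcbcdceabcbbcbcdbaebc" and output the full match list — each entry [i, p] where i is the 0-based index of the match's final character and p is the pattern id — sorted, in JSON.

Build automaton:
Trie nodes:
  n0 'ε': b→2 e→1
  n1 'e': ·  [P0 ends]
  n2 'b': c→3
  n3 'bc': b→4
  n4 'bcb': ·  [P1 ends]

Failure links (BFS by depth):
  fail(1) 'e': from fail(0)=0 chase 'e': 0 ⇒ 0;  out={0}∪out(0)={0}
  fail(2) 'b': from fail(0)=0 chase 'b': 0 ⇒ 0;  out=∅∪out(0)=∅
  fail(3) 'bc': from fail(2)=0 chase 'c': 0 ⇒ 0;  out=∅∪out(0)=∅
  fail(4) 'bcb': from fail(3)=0 chase 'b': 0 ⇒ 2;  out={1}∪out(2)={1}

Text stream:
i=0 'e': node 0→1  ** P0@[0:0]
i=1 'e': node 1→1 ·f  ** P0@[1:1]
i=2 'e': node 1→1 ·f  ** P0@[2:2]
i=3 'b': node 1→2 ·f
i=4 'b': node 2→2 ·f
i=5 'a': node 2→0 ·f
i=6 'd': node 0→0
i=7 'd': node 0→0
i=8 'b': node 0→2
i=9 'c': node 2→3
i=10 'b': node 3→4  ** P1@[8:10]
i=11 'e': node 4→1 ·f  ** P0@[11:11]
i=12 'a': node 1→0 ·f
i=13 'd': node 0→0
i=14 'b': node 0→2
i=15 'c': node 2→3
i=16 'b': node 3→4  ** P1@[14:16]
i=17 'c': node 4→3 ·f
i=18 'd': node 3→0 ·f
i=19 'c': node 0→0
i=20 'e': node 0→1  ** P0@[20:20]
i=21 'a': node 1→0 ·f
i=22 'b': node 0→2
i=23 'c': node 2→3
i=24 'b': node 3→4  ** P1@[22:24]
i=25 'b': node 4→2 ·f
i=26 'c': node 2→3
i=27 'b': node 3→4  ** P1@[25:27]
i=28 'c': node 4→3 ·f
i=29 'd': node 3→0 ·f
i=30 'b': node 0→2
i=31 'a': node 2→0 ·f
i=32 'e': node 0→1  ** P0@[32:32]
i=33 'b': node 1→2 ·f
i=34 'c': node 2→3

Result: [[0,0],[1,0],[2,0],[10,1],[11,0],[16,1],[20,0],[24,1],[27,1],[32,0]]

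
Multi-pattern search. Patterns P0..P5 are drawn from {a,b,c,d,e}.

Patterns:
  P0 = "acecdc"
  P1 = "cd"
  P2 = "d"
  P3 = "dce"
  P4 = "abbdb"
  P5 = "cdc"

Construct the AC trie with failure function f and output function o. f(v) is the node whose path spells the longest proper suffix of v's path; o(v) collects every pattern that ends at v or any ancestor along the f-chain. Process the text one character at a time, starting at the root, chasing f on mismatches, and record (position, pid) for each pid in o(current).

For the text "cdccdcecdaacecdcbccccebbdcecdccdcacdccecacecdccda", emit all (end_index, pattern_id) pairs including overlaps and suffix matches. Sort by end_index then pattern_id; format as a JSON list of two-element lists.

Construct AC machine:
Trie nodes:
  n0 'ε': a→1 c→7 d→9
  n1 'a': b→12 c→2
  n2 'ac': e→3
  n3 'ace': c→4
  n4 'acec': d→5
  n5 'acecd': c→6
  n6 'acecdc': ·  ←P0
  n7 'c': d→8
  n8 'cd': c→16  ←P1
  n9 'd': c→10  ←P2
  n10 'dc': e→11
  n11 'dce': ·  ←P3
  n12 'ab': b→13
  n13 'abb': d→14
  n14 'abbd': b→15
  n15 'abbdb': ·  ←P4
  n16 'cdc': ·  ←P5

BFS fail/out derivation:
  n1('a'): parent n0 fail=0; on 'a' 0 → fail=0;  out ∅∪∅=∅
  n7('c'): parent n0 fail=0; on 'c' 0 → fail=0;  out ∅∪∅=∅
  n9('d'): parent n0 fail=0; on 'd' 0 → fail=0;  out {2}∪∅={2}
  n2('ac'): parent n1 fail=0; on 'c' 0 → fail=7;  out ∅∪∅=∅
  n8('cd'): parent n7 fail=0; on 'd' 0 → fail=9;  out {1}∪{2}={1,2}
  n10('dc'): parent n9 fail=0; on 'c' 0 → fail=7;  out ∅∪∅=∅
  n12('ab'): parent n1 fail=0; on 'b' 0 → fail=0;  out ∅∪∅=∅
  n3('ace'): parent n2 fail=7; on 'e' 7→0 → fail=0;  out ∅∪∅=∅
  n11('dce'): parent n10 fail=7; on 'e' 7→0 → fail=0;  out {3}∪∅={3}
  n13('abb'): parent n12 fail=0; on 'b' 0 → fail=0;  out ∅∪∅=∅
  n16('cdc'): parent n8 fail=9; on 'c' 9 → fail=10;  out {5}∪∅={5}
  n4('acec'): parent n3 fail=0; on 'c' 0 → fail=7;  out ∅∪∅=∅
  n14('abbd'): parent n13 fail=0; on 'd' 0 → fail=9;  out ∅∪{2}={2}
  n5('acecd'): parent n4 fail=7; on 'd' 7 → fail=8;  out ∅∪{1,2}={1,2}
  n15('abbdb'): parent n14 fail=9; on 'b' 9→0 → fail=0;  out {4}∪∅={4}
  n6('acecdc'): parent n5 fail=8; on 'c' 8 → fail=16;  out {0}∪{5}={0,5}

Scan:
pos 0 'c': at 7
pos 1 'd': at 8  → match P1@[0:1],P2@[1:1]
pos 2 'c': at 16  → match P5@[0:2]
pos 3 'c': at 7 (via fail)
pos 4 'd': at 8  → match P1@[3:4],P2@[4:4]
pos 5 'c': at 16  → match P5@[3:5]
pos 6 'e': at 11 (via fail)  → match P3@[4:6]
pos 7 'c': at 7 (via fail)
pos 8 'd': at 8  → match P1@[7:8],P2@[8:8]
pos 9 'a': at 1 (via fail)
pos 10 'a': at 1 (via fail)
pos 11 'c': at 2
pos 12 'e': at 3
pos 13 'c': at 4
pos 14 'd': at 5  → match P1@[13:14],P2@[14:14]
pos 15 'c': at 6  → match P0@[10:15],P5@[13:15]
pos 16 'b': at 0 (via fail)
pos 17 'c': at 7
pos 18 'c': at 7 (via fail)
pos 19 'c': at 7 (via fail)
pos 20 'c': at 7 (via fail)
pos 21 'e': at 0 (via fail)
pos 22 'b': at 0
pos 23 'b': at 0
pos 24 'd': at 9  → match P2@[24:24]
pos 25 'c': at 10
pos 26 'e': at 11  → match P3@[24:26]
pos 27 'c': at 7 (via fail)
pos 28 'd': at 8  → match P1@[27:28],P2@[28:28]
pos 29 'c': at 16  → match P5@[27:29]
pos 30 'c': at 7 (via fail)
pos 31 'd': at 8  → match P1@[30:31],P2@[31:31]
pos 32 'c': at 16  → match P5@[30:32]
pos 33 'a': at 1 (via fail)
pos 34 'c': at 2
pos 35 'd': at 8 (via fail)  → match P1@[34:35],P2@[35:35]
pos 36 'c': at 16  → match P5@[34:36]
pos 37 'c': at 7 (via fail)
pos 38 'e': at 0 (via fail)
pos 39 'c': at 7
pos 40 'a': at 1 (via fail)
pos 41 'c': at 2
pos 42 'e': at 3
pos 43 'c': at 4
pos 44 'd': at 5  → match P1@[43:44],P2@[44:44]
pos 45 'c': at 6  → match P0@[40:45],P5@[43:45]
pos 46 'c': at 7 (via fail)
pos 47 'd': at 8  → match P1@[46:47],P2@[47:47]
pos 48 'a': at 1 (via fail)

Result: [[1,1],[1,2],[2,5],[4,1],[4,2],[5,5],[6,3],[8,1],[8,2],[14,1],[14,2],[15,0],[15,5],[24,2],[26,3],[28,1],[28,2],[29,5],[31,1],[31,2],[32,5],[35,1],[35,2],[36,5],[44,1],[44,2],[45,0],[45,5],[47,1],[47,2]]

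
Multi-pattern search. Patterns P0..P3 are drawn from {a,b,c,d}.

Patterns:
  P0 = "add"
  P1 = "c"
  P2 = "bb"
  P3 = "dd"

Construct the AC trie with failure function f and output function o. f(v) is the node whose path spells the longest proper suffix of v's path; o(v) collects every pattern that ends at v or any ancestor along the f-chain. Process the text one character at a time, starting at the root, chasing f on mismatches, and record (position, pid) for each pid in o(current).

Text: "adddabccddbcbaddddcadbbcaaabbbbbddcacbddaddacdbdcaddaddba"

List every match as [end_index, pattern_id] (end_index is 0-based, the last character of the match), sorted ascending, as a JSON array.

Build:
Trie nodes:
  0='ε' goto a→1 b→5 c→4 d→7
  1='a' goto d→2
  2='ad' goto d→3
  3='add' goto ·  ←P0
  4='c' goto ·  ←P1
  5='b' goto b→6
  6='bb' goto ·  ←P2
  7='d' goto d→8
  8='dd' goto ·  ←P3

Failure links (BFS by depth):
  fail(1) 'a': from fail(0)=0 chase 'a': 0 ⇒ 0;  out=∅∪out(0)=∅
  fail(4) 'c': from fail(0)=0 chase 'c': 0 ⇒ 0;  out={1}∪out(0)={1}
  fail(5) 'b': from fail(0)=0 chase 'b': 0 ⇒ 0;  out=∅∪out(0)=∅
  fail(7) 'd': from fail(0)=0 chase 'd': 0 ⇒ 0;  out=∅∪out(0)=∅
  fail(2) 'ad': from fail(1)=0 chase 'd': 0 ⇒ 7;  out=∅∪out(7)=∅
  fail(6) 'bb': from fail(5)=0 chase 'b': 0 ⇒ 5;  out={2}∪out(5)={2}
  fail(8) 'dd': from fail(7)=0 chase 'd': 0 ⇒ 7;  out={3}∪out(7)={3}
  fail(3) 'add': from fail(2)=7 chase 'd': 7 ⇒ 8;  out={0}∪out(8)={0,3}

Scan:
pos 0 'a': at 1
pos 1 'd': at 2
pos 2 'd': at 3  emit P0@[0:2],P3@[1:2]
pos 3 'd': at 8 (fail-walked)  emit P3@[2:3]
pos 4 'a': at 1 (fail-walked)
pos 5 'b': at 5 (fail-walked)
pos 6 'c': at 4 (fail-walked)  emit P1@[6:6]
pos 7 'c': at 4 (fail-walked)  emit P1@[7:7]
pos 8 'd': at 7 (fail-walked)
pos 9 'd': at 8  emit P3@[8:9]
pos 10 'b': at 5 (fail-walked)
pos 11 'c': at 4 (fail-walked)  emit P1@[11:11]
pos 12 'b': at 5 (fail-walked)
pos 13 'a': at 1 (fail-walked)
pos 14 'd': at 2
pos 15 'd': at 3  emit P0@[13:15],P3@[14:15]
pos 16 'd': at 8 (fail-walked)  emit P3@[15:16]
pos 17 'd': at 8 (fail-walked)  emit P3@[16:17]
pos 18 'c': at 4 (fail-walked)  emit P1@[18:18]
pos 19 'a': at 1 (fail-walked)
pos 20 'd': at 2
pos 21 'b': at 5 (fail-walked)
pos 22 'b': at 6  emit P2@[21:22]
pos 23 'c': at 4 (fail-walked)  emit P1@[23:23]
pos 24 'a': at 1 (fail-walked)
pos 25 'a': at 1 (fail-walked)
pos 26 'a': at 1 (fail-walked)
pos 27 'b': at 5 (fail-walked)
pos 28 'b': at 6  emit P2@[27:28]
pos 29 'b': at 6 (fail-walked)  emit P2@[28:29]
pos 30 'b': at 6 (fail-walked)  emit P2@[29:30]
pos 31 'b': at 6 (fail-walked)  emit P2@[30:31]
pos 32 'd': at 7 (fail-walked)
pos 33 'd': at 8  emit P3@[32:33]
pos 34 'c': at 4 (fail-walked)  emit P1@[34:34]
pos 35 'a': at 1 (fail-walked)
pos 36 'c': at 4 (fail-walked)  emit P1@[36:36]
pos 37 'b': at 5 (fail-walked)
pos 38 'd': at 7 (fail-walked)
pos 39 'd': at 8  emit P3@[38:39]
pos 40 'a': at 1 (fail-walked)
pos 41 'd': at 2
pos 42 'd': at 3  emit P0@[40:42],P3@[41:42]
pos 43 'a': at 1 (fail-walked)
pos 44 'c': at 4 (fail-walked)  emit P1@[44:44]
pos 45 'd': at 7 (fail-walked)
pos 46 'b': at 5 (fail-walked)
pos 47 'd': at 7 (fail-walked)
pos 48 'c': at 4 (fail-walked)  emit P1@[48:48]
pos 49 'a': at 1 (fail-walked)
pos 50 'd': at 2
pos 51 'd': at 3  emit P0@[49:51],P3@[50:51]
pos 52 'a': at 1 (fail-walked)
pos 53 'd': at 2
pos 54 'd': at 3  emit P0@[52:54],P3@[53:54]
pos 55 'b': at 5 (fail-walked)
pos 56 'a': at 1 (fail-walked)

Matches: [[2,0],[2,3],[3,3],[6,1],[7,1],[9,3],[11,1],[15,0],[15,3],[16,3],[17,3],[18,1],[22,2],[23,1],[28,2],[29,2],[30,2],[31,2],[33,3],[34,1],[36,1],[39,3],[42,0],[42,3],[44,1],[48,1],[51,0],[51,3],[54,0],[54,3]]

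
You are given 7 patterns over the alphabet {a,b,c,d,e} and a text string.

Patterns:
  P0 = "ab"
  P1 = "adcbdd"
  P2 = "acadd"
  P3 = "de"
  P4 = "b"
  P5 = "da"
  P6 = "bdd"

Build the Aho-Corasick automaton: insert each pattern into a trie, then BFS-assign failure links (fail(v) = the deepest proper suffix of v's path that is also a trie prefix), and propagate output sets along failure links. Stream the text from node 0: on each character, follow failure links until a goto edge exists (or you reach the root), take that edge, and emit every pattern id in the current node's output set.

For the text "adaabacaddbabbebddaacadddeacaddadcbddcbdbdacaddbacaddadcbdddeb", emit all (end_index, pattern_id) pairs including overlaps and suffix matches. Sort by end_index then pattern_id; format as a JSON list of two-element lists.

Build:
Trie (insert patterns):
  0='ε' goto a→1 b→14 d→12
  1='a' goto b→2 c→8 d→3
  2='ab' goto ·  [P0 ends]
  3='ad' goto c→4
  4='adc' goto b→5
  5='adcb' goto d→6
  6='adcbd' goto d→7
  7='adcbdd' goto ·  [P1 ends]
  8='ac' goto a→9
  9='aca' goto d→10
  10='acad' goto d→11
  11='acadd' goto ·  [P2 ends]
  12='d' goto a→15 e→13
  13='de' goto ·  [P3 ends]
  14='b' goto d→16  [P4 ends]
  15='da' goto ·  [P5 ends]
  16='bd' goto d→17
  17='bdd' goto ·  [P6 ends]

BFS fail/out derivation:
  n1('a'): parent n0 fail=0; on 'a' 0 → fail=0;  out ∅∪∅=∅
  n12('d'): parent n0 fail=0; on 'd' 0 → fail=0;  out ∅∪∅=∅
  n14('b'): parent n0 fail=0; on 'b' 0 → fail=0;  out {4}∪∅={4}
  n2('ab'): parent n1 fail=0; on 'b' 0 → fail=14;  out {0}∪{4}={0,4}
  n3('ad'): parent n1 fail=0; on 'd' 0 → fail=12;  out ∅∪∅=∅
  n8('ac'): parent n1 fail=0; on 'c' 0 → fail=0;  out ∅∪∅=∅
  n13('de'): parent n12 fail=0; on 'e' 0 → fail=0;  out {3}∪∅={3}
  n15('da'): parent n12 fail=0; on 'a' 0 → fail=1;  out {5}∪∅={5}
  n16('bd'): parent n14 fail=0; on 'd' 0 → fail=12;  out ∅∪∅=∅
  n4('adc'): parent n3 fail=12; on 'c' 12→0 → fail=0;  out ∅∪∅=∅
  n9('aca'): parent n8 fail=0; on 'a' 0 → fail=1;  out ∅∪∅=∅
  n17('bdd'): parent n16 fail=12; on 'd' 12→0 → fail=12;  out {6}∪∅={6}
  n5('adcb'): parent n4 fail=0; on 'b' 0 → fail=14;  out ∅∪{4}={4}
  n10('acad'): parent n9 fail=1; on 'd' 1 → fail=3;  out ∅∪∅=∅
  n6('adcbd'): parent n5 fail=14; on 'd' 14 → fail=16;  out ∅∪∅=∅
  n11('acadd'): parent n10 fail=3; on 'd' 3→12→0 → fail=12;  out {2}∪∅={2}
  n7('adcbdd'): parent n6 fail=16; on 'd' 16 → fail=17;  out {1}∪{6}={1,6}

Scan:
[0] read 'a'  n0⇒n1
[1] read 'd'  n1⇒n3
[2] read 'a'  n3⇒n15 (via fail)  ** P5@[1:2]
[3] read 'a'  n15⇒n1 (via fail)
[4] read 'b'  n1⇒n2  ** P0@[3:4],P4@[4:4]
[5] read 'a'  n2⇒n1 (via fail)
[6] read 'c'  n1⇒n8
[7] read 'a'  n8⇒n9
[8] read 'd'  n9⇒n10
[9] read 'd'  n10⇒n11  ** P2@[5:9]
[10] read 'b'  n11⇒n14 (via fail)  ** P4@[10:10]
[11] read 'a'  n14⇒n1 (via fail)
[12] read 'b'  n1⇒n2  ** P0@[11:12],P4@[12:12]
[13] read 'b'  n2⇒n14 (via fail)  ** P4@[13:13]
[14] read 'e'  n14⇒n0 (via fail)
[15] read 'b'  n0⇒n14  ** P4@[15:15]
[16] read 'd'  n14⇒n16
[17] read 'd'  n16⇒n17  ** P6@[15:17]
[18] read 'a'  n17⇒n15 (via fail)  ** P5@[17:18]
[19] read 'a'  n15⇒n1 (via fail)
[20] read 'c'  n1⇒n8
[21] read 'a'  n8⇒n9
[22] read 'd'  n9⇒n10
[23] read 'd'  n10⇒n11  ** P2@[19:23]
[24] read 'd'  n11⇒n12 (via fail)
[25] read 'e'  n12⇒n13  ** P3@[24:25]
[26] read 'a'  n13⇒n1 (via fail)
[27] read 'c'  n1⇒n8
[28] read 'a'  n8⇒n9
[29] read 'd'  n9⇒n10
[30] read 'd'  n10⇒n11  ** P2@[26:30]
[31] read 'a'  n11⇒n15 (via fail)  ** P5@[30:31]
[32] read 'd'  n15⇒n3 (via fail)
[33] read 'c'  n3⇒n4
[34] read 'b'  n4⇒n5  ** P4@[34:34]
[35] read 'd'  n5⇒n6
[36] read 'd'  n6⇒n7  ** P1@[31:36],P6@[34:36]
[37] read 'c'  n7⇒n0 (via fail)
[38] read 'b'  n0⇒n14  ** P4@[38:38]
[39] read 'd'  n14⇒n16
[40] read 'b'  n16⇒n14 (via fail)  ** P4@[40:40]
[41] read 'd'  n14⇒n16
[42] read 'a'  n16⇒n15 (via fail)  ** P5@[41:42]
[43] read 'c'  n15⇒n8 (via fail)
[44] read 'a'  n8⇒n9
[45] read 'd'  n9⇒n10
[46] read 'd'  n10⇒n11  ** P2@[42:46]
[47] read 'b'  n11⇒n14 (via fail)  ** P4@[47:47]
[48] read 'a'  n14⇒n1 (via fail)
[49] read 'c'  n1⇒n8
[50] read 'a'  n8⇒n9
[51] read 'd'  n9⇒n10
[52] read 'd'  n10⇒n11  ** P2@[48:52]
[53] read 'a'  n11⇒n15 (via fail)  ** P5@[52:53]
[54] read 'd'  n15⇒n3 (via fail)
[55] read 'c'  n3⇒n4
[56] read 'b'  n4⇒n5  ** P4@[56:56]
[57] read 'd'  n5⇒n6
[58] read 'd'  n6⇒n7  ** P1@[53:58],P6@[56:58]
[59] read 'd'  n7⇒n12 (via fail)
[60] read 'e'  n12⇒n13  ** P3@[59:60]
[61] read 'b'  n13⇒n14 (via fail)  ** P4@[61:61]

Matches: [[2,5],[4,0],[4,4],[9,2],[10,4],[12,0],[12,4],[13,4],[15,4],[17,6],[18,5],[23,2],[25,3],[30,2],[31,5],[34,4],[36,1],[36,6],[38,4],[40,4],[42,5],[46,2],[47,4],[52,2],[53,5],[56,4],[58,1],[58,6],[60,3],[61,4]]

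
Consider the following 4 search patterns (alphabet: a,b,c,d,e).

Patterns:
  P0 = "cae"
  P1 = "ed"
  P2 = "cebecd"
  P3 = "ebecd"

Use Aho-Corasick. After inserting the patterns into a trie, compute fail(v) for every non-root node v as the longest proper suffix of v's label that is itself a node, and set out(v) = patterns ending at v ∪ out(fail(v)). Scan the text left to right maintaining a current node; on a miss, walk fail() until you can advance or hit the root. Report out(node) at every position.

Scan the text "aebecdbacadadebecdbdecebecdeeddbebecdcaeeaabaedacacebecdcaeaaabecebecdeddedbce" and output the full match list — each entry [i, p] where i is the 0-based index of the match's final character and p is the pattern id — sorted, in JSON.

Build:
Trie nodes:
  n0 'ε': c→1 e→4
  n1 'c': a→2 e→6
  n2 'ca': e→3
  n3 'cae': ·  [P0 ends]
  n4 'e': b→11 d→5
  n5 'ed': ·  [P1 ends]
  n6 'ce': b→7
  n7 'ceb': e→8
  n8 'cebe': c→9
  n9 'cebec': d→10
  n10 'cebecd': ·  [P2 ends]
  n11 'eb': e→12
  n12 'ebe': c→13
  n13 'ebec': d→14
  n14 'ebecd': ·  [P3 ends]

BFS fail/out derivation:
  n1('c'): parent n0 fail=0; on 'c' 0 → fail=0;  out ∅∪∅=∅
  n4('e'): parent n0 fail=0; on 'e' 0 → fail=0;  out ∅∪∅=∅
  n2('ca'): parent n1 fail=0; on 'a' 0 → fail=0;  out ∅∪∅=∅
  n5('ed'): parent n4 fail=0; on 'd' 0 → fail=0;  out {1}∪∅={1}
  n6('ce'): parent n1 fail=0; on 'e' 0 → fail=4;  out ∅∪∅=∅
  n11('eb'): parent n4 fail=0; on 'b' 0 → fail=0;  out ∅∪∅=∅
  n3('cae'): parent n2 fail=0; on 'e' 0 → fail=4;  out {0}∪∅={0}
  n7('ceb'): parent n6 fail=4; on 'b' 4 → fail=11;  out ∅∪∅=∅
  n12('ebe'): parent n11 fail=0; on 'e' 0 → fail=4;  out ∅∪∅=∅
  n8('cebe'): parent n7 fail=11; on 'e' 11 → fail=12;  out ∅∪∅=∅
  n13('ebec'): parent n12 fail=4; on 'c' 4→0 → fail=1;  out ∅∪∅=∅
  n9('cebec'): parent n8 fail=12; on 'c' 12 → fail=13;  out ∅∪∅=∅
  n14('ebecd'): parent n13 fail=1; on 'd' 1→0 → fail=0;  out {3}∪∅={3}
  n10('cebecd'): parent n9 fail=13; on 'd' 13 → fail=14;  out {2}∪{3}={2,3}

Run:
pos 0 'a': at 0
pos 1 'e': at 4
pos 2 'b': at 11
pos 3 'e': at 12
pos 4 'c': at 13
pos 5 'd': at 14  emit P3@[1:5]
pos 6 'b': at 0 (fail-walked)
pos 7 'a': at 0
pos 8 'c': at 1
pos 9 'a': at 2
pos 10 'd': at 0 (fail-walked)
pos 11 'a': at 0
pos 12 'd': at 0
pos 13 'e': at 4
pos 14 'b': at 11
pos 15 'e': at 12
pos 16 'c': at 13
pos 17 'd': at 14  emit P3@[13:17]
pos 18 'b': at 0 (fail-walked)
pos 19 'd': at 0
pos 20 'e': at 4
pos 21 'c': at 1 (fail-walked)
pos 22 'e': at 6
pos 23 'b': at 7
pos 24 'e': at 8
pos 25 'c': at 9
pos 26 'd': at 10  emit P2@[21:26],P3@[22:26]
pos 27 'e': at 4 (fail-walked)
pos 28 'e': at 4 (fail-walked)
pos 29 'd': at 5  emit P1@[28:29]
pos 30 'd': at 0 (fail-walked)
pos 31 'b': at 0
pos 32 'e': at 4
pos 33 'b': at 11
pos 34 'e': at 12
pos 35 'c': at 13
pos 36 'd': at 14  emit P3@[32:36]
pos 37 'c': at 1 (fail-walked)
pos 38 'a': at 2
pos 39 'e': at 3  emit P0@[37:39]
pos 40 'e': at 4 (fail-walked)
pos 41 'a': at 0 (fail-walked)
pos 42 'a': at 0
pos 43 'b': at 0
pos 44 'a': at 0
pos 45 'e': at 4
pos 46 'd': at 5  emit P1@[45:46]
pos 47 'a': at 0 (fail-walked)
pos 48 'c': at 1
pos 49 'a': at 2
pos 50 'c': at 1 (fail-walked)
pos 51 'e': at 6
pos 52 'b': at 7
pos 53 'e': at 8
pos 54 'c': at 9
pos 55 'd': at 10  emit P2@[50:55],P3@[51:55]
pos 56 'c': at 1 (fail-walked)
pos 57 'a': at 2
pos 58 'e': at 3  emit P0@[56:58]
pos 59 'a': at 0 (fail-walked)
pos 60 'a': at 0
pos 61 'a': at 0
pos 62 'b': at 0
pos 63 'e': at 4
pos 64 'c': at 1 (fail-walked)
pos 65 'e': at 6
pos 66 'b': at 7
pos 67 'e': at 8
pos 68 'c': at 9
pos 69 'd': at 10  emit P2@[64:69],P3@[65:69]
pos 70 'e': at 4 (fail-walked)
pos 71 'd': at 5  emit P1@[70:71]
pos 72 'd': at 0 (fail-walked)
pos 73 'e': at 4
pos 74 'd': at 5  emit P1@[73:74]
pos 75 'b': at 0 (fail-walked)
pos 76 'c': at 1
pos 77 'e': at 6

Matches: [[5,3],[17,3],[26,2],[26,3],[29,1],[36,3],[39,0],[46,1],[55,2],[55,3],[58,0],[69,2],[69,3],[71,1],[74,1]]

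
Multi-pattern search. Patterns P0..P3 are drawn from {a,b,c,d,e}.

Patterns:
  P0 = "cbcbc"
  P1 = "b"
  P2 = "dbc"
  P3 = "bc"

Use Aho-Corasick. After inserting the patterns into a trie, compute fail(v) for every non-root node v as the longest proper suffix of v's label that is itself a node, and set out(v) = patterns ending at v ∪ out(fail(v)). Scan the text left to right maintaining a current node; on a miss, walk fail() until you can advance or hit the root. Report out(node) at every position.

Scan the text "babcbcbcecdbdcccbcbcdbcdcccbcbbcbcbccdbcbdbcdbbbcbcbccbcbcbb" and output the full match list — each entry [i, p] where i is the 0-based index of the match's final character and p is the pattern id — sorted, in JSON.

Build:
Trie (insert patterns):
  n0 'ε': b→6 c→1 d→7
  n1 'c': b→2
  n2 'cb': c→3
  n3 'cbc': b→4
  n4 'cbcb': c→5
  n5 'cbcbc': ·  [P0 ends]
  n6 'b': c→10  [P1 ends]
  n7 'd': b→8
  n8 'db': c→9
  n9 'dbc': ·  [P2 ends]
  n10 'bc': ·  [P3 ends]

BFS fail/out derivation:
  n1('c'): parent n0 fail=0; on 'c' 0 → fail=0;  out ∅∪∅=∅
  n6('b'): parent n0 fail=0; on 'b' 0 → fail=0;  out {1}∪∅={1}
  n7('d'): parent n0 fail=0; on 'd' 0 → fail=0;  out ∅∪∅=∅
  n2('cb'): parent n1 fail=0; on 'b' 0 → fail=6;  out ∅∪{1}={1}
  n8('db'): parent n7 fail=0; on 'b' 0 → fail=6;  out ∅∪{1}={1}
  n10('bc'): parent n6 fail=0; on 'c' 0 → fail=1;  out {3}∪∅={3}
  n3('cbc'): parent n2 fail=6; on 'c' 6 → fail=10;  out ∅∪{3}={3}
  n9('dbc'): parent n8 fail=6; on 'c' 6 → fail=10;  out {2}∪{3}={2,3}
  n4('cbcb'): parent n3 fail=10; on 'b' 10→1 → fail=2;  out ∅∪{1}={1}
  n5('cbcbc'): parent n4 fail=2; on 'c' 2 → fail=3;  out {0}∪{3}={0,3}

Scan:
[0] read 'b'  n0⇒n6  emit P1@[0:0]
[1] read 'a'  n6⇒n0 ·f
[2] read 'b'  n0⇒n6  emit P1@[2:2]
[3] read 'c'  n6⇒n10  emit P3@[2:3]
[4] read 'b'  n10⇒n2 ·f  emit P1@[4:4]
[5] read 'c'  n2⇒n3  emit P3@[4:5]
[6] read 'b'  n3⇒n4  emit P1@[6:6]
[7] read 'c'  n4⇒n5  emit P0@[3:7],P3@[6:7]
[8] read 'e'  n5⇒n0 ·f
[9] read 'c'  n0⇒n1
[10] read 'd'  n1⇒n7 ·f
[11] read 'b'  n7⇒n8  emit P1@[11:11]
[12] read 'd'  n8⇒n7 ·f
[13] read 'c'  n7⇒n1 ·f
[14] read 'c'  n1⇒n1 ·f
[15] read 'c'  n1⇒n1 ·f
[16] read 'b'  n1⇒n2  emit P1@[16:16]
[17] read 'c'  n2⇒n3  emit P3@[16:17]
[18] read 'b'  n3⇒n4  emit P1@[18:18]
[19] read 'c'  n4⇒n5  emit P0@[15:19],P3@[18:19]
[20] read 'd'  n5⇒n7 ·f
[21] read 'b'  n7⇒n8  emit P1@[21:21]
[22] read 'c'  n8⇒n9  emit P2@[20:22],P3@[21:22]
[23] read 'd'  n9⇒n7 ·f
[24] read 'c'  n7⇒n1 ·f
[25] read 'c'  n1⇒n1 ·f
[26] read 'c'  n1⇒n1 ·f
[27] read 'b'  n1⇒n2  emit P1@[27:27]
[28] read 'c'  n2⇒n3  emit P3@[27:28]
[29] read 'b'  n3⇒n4  emit P1@[29:29]
[30] read 'b'  n4⇒n6 ·f  emit P1@[30:30]
[31] read 'c'  n6⇒n10  emit P3@[30:31]
[32] read 'b'  n10⇒n2 ·f  emit P1@[32:32]
[33] read 'c'  n2⇒n3  emit P3@[32:33]
[34] read 'b'  n3⇒n4  emit P1@[34:34]
[35] read 'c'  n4⇒n5  emit P0@[31:35],P3@[34:35]
[36] read 'c'  n5⇒n1 ·f
[37] read 'd'  n1⇒n7 ·f
[38] read 'b'  n7⇒n8  emit P1@[38:38]
[39] read 'c'  n8⇒n9  emit P2@[37:39],P3@[38:39]
[40] read 'b'  n9⇒n2 ·f  emit P1@[40:40]
[41] read 'd'  n2⇒n7 ·f
[42] read 'b'  n7⇒n8  emit P1@[42:42]
[43] read 'c'  n8⇒n9  emit P2@[41:43],P3@[42:43]
[44] read 'd'  n9⇒n7 ·f
[45] read 'b'  n7⇒n8  emit P1@[45:45]
[46] read 'b'  n8⇒n6 ·f  emit P1@[46:46]
[47] read 'b'  n6⇒n6 ·f  emit P1@[47:47]
[48] read 'c'  n6⇒n10  emit P3@[47:48]
[49] read 'b'  n10⇒n2 ·f  emit P1@[49:49]
[50] read 'c'  n2⇒n3  emit P3@[49:50]
[51] read 'b'  n3⇒n4  emit P1@[51:51]
[52] read 'c'  n4⇒n5  emit P0@[48:52],P3@[51:52]
[53] read 'c'  n5⇒n1 ·f
[54] read 'b'  n1⇒n2  emit P1@[54:54]
[55] read 'c'  n2⇒n3  emit P3@[54:55]
[56] read 'b'  n3⇒n4  emit P1@[56:56]
[57] read 'c'  n4⇒n5  emit P0@[53:57],P3@[56:57]
[58] read 'b'  n5⇒n4 ·f  emit P1@[58:58]
[59] read 'b'  n4⇒n6 ·f  emit P1@[59:59]

Result: [[0,1],[2,1],[3,3],[4,1],[5,3],[6,1],[7,0],[7,3],[11,1],[16,1],[17,3],[18,1],[19,0],[19,3],[21,1],[22,2],[22,3],[27,1],[28,3],[29,1],[30,1],[31,3],[32,1],[33,3],[34,1],[35,0],[35,3],[38,1],[39,2],[39,3],[40,1],[42,1],[43,2],[43,3],[45,1],[46,1],[47,1],[48,3],[49,1],[50,3],[51,1],[52,0],[52,3],[54,1],[55,3],[56,1],[57,0],[57,3],[58,1],[59,1]]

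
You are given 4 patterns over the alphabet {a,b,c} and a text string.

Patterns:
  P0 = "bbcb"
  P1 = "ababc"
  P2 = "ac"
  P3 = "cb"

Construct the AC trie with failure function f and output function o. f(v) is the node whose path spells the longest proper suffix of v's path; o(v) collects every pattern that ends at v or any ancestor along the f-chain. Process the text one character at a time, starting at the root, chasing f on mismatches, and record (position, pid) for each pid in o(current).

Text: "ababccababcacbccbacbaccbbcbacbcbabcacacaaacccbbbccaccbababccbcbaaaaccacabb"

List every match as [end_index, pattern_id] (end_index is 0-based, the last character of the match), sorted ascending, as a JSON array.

Construct AC machine:
Trie (insert patterns):
  n0 'ε': a→5 b→1 c→11
  n1 'b': b→2
  n2 'bb': c→3
  n3 'bbc': b→4
  n4 'bbcb': ·  [P0 ends]
  n5 'a': b→6 c→10
  n6 'ab': a→7
  n7 'aba': b→8
  n8 'abab': c→9
  n9 'ababc': ·  [P1 ends]
  n10 'ac': ·  [P2 ends]
  n11 'c': b→12
  n12 'cb': ·  [P3 ends]

Failure links (BFS by depth):
  fail(1) 'b': from fail(0)=0 chase 'b': 0 ⇒ 0;  out=∅∪out(0)=∅
  fail(5) 'a': from fail(0)=0 chase 'a': 0 ⇒ 0;  out=∅∪out(0)=∅
  fail(11) 'c': from fail(0)=0 chase 'c': 0 ⇒ 0;  out=∅∪out(0)=∅
  fail(2) 'bb': from fail(1)=0 chase 'b': 0 ⇒ 1;  out=∅∪out(1)=∅
  fail(6) 'ab': from fail(5)=0 chase 'b': 0 ⇒ 1;  out=∅∪out(1)=∅
  fail(10) 'ac': from fail(5)=0 chase 'c': 0 ⇒ 11;  out={2}∪out(11)={2}
  fail(12) 'cb': from fail(11)=0 chase 'b': 0 ⇒ 1;  out={3}∪out(1)={3}
  fail(3) 'bbc': from fail(2)=1 chase 'c': 1→0 ⇒ 11;  out=∅∪out(11)=∅
  fail(7) 'aba': from fail(6)=1 chase 'a': 1→0 ⇒ 5;  out=∅∪out(5)=∅
  fail(4) 'bbcb': from fail(3)=11 chase 'b': 11 ⇒ 12;  out={0}∪out(12)={0,3}
  fail(8) 'abab': from fail(7)=5 chase 'b': 5 ⇒ 6;  out=∅∪out(6)=∅
  fail(9) 'ababc': from fail(8)=6 chase 'c': 6→1→0 ⇒ 11;  out={1}∪out(11)={1}

Run:
pos 0 'a': at 5
pos 1 'b': at 6
pos 2 'a': at 7
pos 3 'b': at 8
pos 4 'c': at 9  ** P1@[0:4]
pos 5 'c': at 11 (via fail)
pos 6 'a': at 5 (via fail)
pos 7 'b': at 6
pos 8 'a': at 7
pos 9 'b': at 8
pos 10 'c': at 9  ** P1@[6:10]
pos 11 'a': at 5 (via fail)
pos 12 'c': at 10  ** P2@[11:12]
pos 13 'b': at 12 (via fail)  ** P3@[12:13]
pos 14 'c': at 11 (via fail)
pos 15 'c': at 11 (via fail)
pos 16 'b': at 12  ** P3@[15:16]
pos 17 'a': at 5 (via fail)
pos 18 'c': at 10  ** P2@[17:18]
pos 19 'b': at 12 (via fail)  ** P3@[18:19]
pos 20 'a': at 5 (via fail)
pos 21 'c': at 10  ** P2@[20:21]
pos 22 'c': at 11 (via fail)
pos 23 'b': at 12  ** P3@[22:23]
pos 24 'b': at 2 (via fail)
pos 25 'c': at 3
pos 26 'b': at 4  ** P0@[23:26],P3@[25:26]
pos 27 'a': at 5 (via fail)
pos 28 'c': at 10  ** P2@[27:28]
pos 29 'b': at 12 (via fail)  ** P3@[28:29]
pos 30 'c': at 11 (via fail)
pos 31 'b': at 12  ** P3@[30:31]
pos 32 'a': at 5 (via fail)
pos 33 'b': at 6
pos 34 'c': at 11 (via fail)
pos 35 'a': at 5 (via fail)
pos 36 'c': at 10  ** P2@[35:36]
pos 37 'a': at 5 (via fail)
pos 38 'c': at 10  ** P2@[37:38]
pos 39 'a': at 5 (via fail)
pos 40 'a': at 5 (via fail)
pos 41 'a': at 5 (via fail)
pos 42 'c': at 10  ** P2@[41:42]
pos 43 'c': at 11 (via fail)
pos 44 'c': at 11 (via fail)
pos 45 'b': at 12  ** P3@[44:45]
pos 46 'b': at 2 (via fail)
pos 47 'b': at 2 (via fail)
pos 48 'c': at 3
pos 49 'c': at 11 (via fail)
pos 50 'a': at 5 (via fail)
pos 51 'c': at 10  ** P2@[50:51]
pos 52 'c': at 11 (via fail)
pos 53 'b': at 12  ** P3@[52:53]
pos 54 'a': at 5 (via fail)
pos 55 'b': at 6
pos 56 'a': at 7
pos 57 'b': at 8
pos 58 'c': at 9  ** P1@[54:58]
pos 59 'c': at 11 (via fail)
pos 60 'b': at 12  ** P3@[59:60]
pos 61 'c': at 11 (via fail)
pos 62 'b': at 12  ** P3@[61:62]
pos 63 'a': at 5 (via fail)
pos 64 'a': at 5 (via fail)
pos 65 'a': at 5 (via fail)
pos 66 'a': at 5 (via fail)
pos 67 'c': at 10  ** P2@[66:67]
pos 68 'c': at 11 (via fail)
pos 69 'a': at 5 (via fail)
pos 70 'c': at 10  ** P2@[69:70]
pos 71 'a': at 5 (via fail)
pos 72 'b': at 6
pos 73 'b': at 2 (via fail)

Matches: [[4,1],[10,1],[12,2],[13,3],[16,3],[18,2],[19,3],[21,2],[23,3],[26,0],[26,3],[28,2],[29,3],[31,3],[36,2],[38,2],[42,2],[45,3],[51,2],[53,3],[58,1],[60,3],[62,3],[67,2],[70,2]]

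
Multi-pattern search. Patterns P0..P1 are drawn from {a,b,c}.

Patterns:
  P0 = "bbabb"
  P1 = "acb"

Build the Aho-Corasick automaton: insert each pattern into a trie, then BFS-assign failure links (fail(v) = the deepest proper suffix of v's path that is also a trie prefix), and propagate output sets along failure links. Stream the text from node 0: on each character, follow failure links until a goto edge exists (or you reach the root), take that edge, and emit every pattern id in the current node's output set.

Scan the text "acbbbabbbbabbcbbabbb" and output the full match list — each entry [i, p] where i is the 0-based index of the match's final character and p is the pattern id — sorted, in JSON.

Build automaton:
Trie (insert patterns):
  0='ε' goto a→6 b→1
  1='b' goto b→2
  2='bb' goto a→3
  3='bba' goto b→4
  4='bbab' goto b→5
  5='bbabb' goto ·  [P0 ends]
  6='a' goto c→7
  7='ac' goto b→8
  8='acb' goto ·  [P1 ends]

Failure links (BFS by depth):
  n1('b'): parent n0 fail=0; on 'b' 0 → fail=0;  out ∅∪∅=∅
  n6('a'): parent n0 fail=0; on 'a' 0 → fail=0;  out ∅∪∅=∅
  n2('bb'): parent n1 fail=0; on 'b' 0 → fail=1;  out ∅∪∅=∅
  n7('ac'): parent n6 fail=0; on 'c' 0 → fail=0;  out ∅∪∅=∅
  n3('bba'): parent n2 fail=1; on 'a' 1→0 → fail=6;  out ∅∪∅=∅
  n8('acb'): parent n7 fail=0; on 'b' 0 → fail=1;  out {1}∪∅={1}
  n4('bbab'): parent n3 fail=6; on 'b' 6→0 → fail=1;  out ∅∪∅=∅
  n5('bbabb'): parent n4 fail=1; on 'b' 1 → fail=2;  out {0}∪∅={0}

Text stream:
i=0 'a': node 0→6
i=1 'c': node 6→7
i=2 'b': node 7→8  emit P1@[0:2]
i=3 'b': node 8→2 (via fail)
i=4 'b': node 2→2 (via fail)
i=5 'a': node 2→3
i=6 'b': node 3→4
i=7 'b': node 4→5  emit P0@[3:7]
i=8 'b': node 5→2 (via fail)
i=9 'b': node 2→2 (via fail)
i=10 'a': node 2→3
i=11 'b': node 3→4
i=12 'b': node 4→5  emit P0@[8:12]
i=13 'c': node 5→0 (via fail)
i=14 'b': node 0→1
i=15 'b': node 1→2
i=16 'a': node 2→3
i=17 'b': node 3→4
i=18 'b': node 4→5  emit P0@[14:18]
i=19 'b': node 5→2 (via fail)

Matches: [[2,1],[7,0],[12,0],[18,0]]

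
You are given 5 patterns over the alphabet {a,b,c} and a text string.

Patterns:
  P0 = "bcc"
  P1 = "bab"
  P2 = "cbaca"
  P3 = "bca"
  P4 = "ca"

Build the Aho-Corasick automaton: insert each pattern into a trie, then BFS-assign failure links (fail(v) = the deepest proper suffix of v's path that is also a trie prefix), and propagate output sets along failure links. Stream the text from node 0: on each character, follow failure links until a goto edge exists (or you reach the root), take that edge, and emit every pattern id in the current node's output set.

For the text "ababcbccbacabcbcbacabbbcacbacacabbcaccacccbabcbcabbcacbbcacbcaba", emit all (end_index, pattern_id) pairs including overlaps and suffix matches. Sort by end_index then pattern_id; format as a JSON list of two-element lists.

Construct AC machine:
Trie nodes:
  n0 'ε': b→1 c→6
  n1 'b': a→4 c→2
  n2 'bc': a→11 c→3
  n3 'bcc': ·  ←P0
  n4 'ba': b→5
  n5 'bab': ·  ←P1
  n6 'c': a→12 b→7
  n7 'cb': a→8
  n8 'cba': c→9
  n9 'cbac': a→10
  n10 'cbaca': ·  ←P2
  n11 'bca': ·  ←P3
  n12 'ca': ·  ←P4

Failure links (BFS by depth):
  fail(1) 'b': from fail(0)=0 chase 'b': 0 ⇒ 0;  out=∅∪out(0)=∅
  fail(6) 'c': from fail(0)=0 chase 'c': 0 ⇒ 0;  out=∅∪out(0)=∅
  fail(2) 'bc': from fail(1)=0 chase 'c': 0 ⇒ 6;  out=∅∪out(6)=∅
  fail(4) 'ba': from fail(1)=0 chase 'a': 0 ⇒ 0;  out=∅∪out(0)=∅
  fail(7) 'cb': from fail(6)=0 chase 'b': 0 ⇒ 1;  out=∅∪out(1)=∅
  fail(12) 'ca': from fail(6)=0 chase 'a': 0 ⇒ 0;  out={4}∪out(0)={4}
  fail(3) 'bcc': from fail(2)=6 chase 'c': 6→0 ⇒ 6;  out={0}∪out(6)={0}
  fail(5) 'bab': from fail(4)=0 chase 'b': 0 ⇒ 1;  out={1}∪out(1)={1}
  fail(8) 'cba': from fail(7)=1 chase 'a': 1 ⇒ 4;  out=∅∪out(4)=∅
  fail(11) 'bca': from fail(2)=6 chase 'a': 6 ⇒ 12;  out={3}∪out(12)={3,4}
  fail(9) 'cbac': from fail(8)=4 chase 'c': 4→0 ⇒ 6;  out=∅∪out(6)=∅
  fail(10) 'cbaca': from fail(9)=6 chase 'a': 6 ⇒ 12;  out={2}∪out(12)={2,4}

Run:
[0] read 'a'  n0⇒n0
[1] read 'b'  n0⇒n1
[2] read 'a'  n1⇒n4
[3] read 'b'  n4⇒n5  → match P1@[1:3]
[4] read 'c'  n5⇒n2 ·f
[5] read 'b'  n2⇒n7 ·f
[6] read 'c'  n7⇒n2 ·f
[7] read 'c'  n2⇒n3  → match P0@[5:7]
[8] read 'b'  n3⇒n7 ·f
[9] read 'a'  n7⇒n8
[10] read 'c'  n8⇒n9
[11] read 'a'  n9⇒n10  → match P2@[7:11],P4@[10:11]
[12] read 'b'  n10⇒n1 ·f
[13] read 'c'  n1⇒n2
[14] read 'b'  n2⇒n7 ·f
[15] read 'c'  n7⇒n2 ·f
[16] read 'b'  n2⇒n7 ·f
[17] read 'a'  n7⇒n8
[18] read 'c'  n8⇒n9
[19] read 'a'  n9⇒n10  → match P2@[15:19],P4@[18:19]
[20] read 'b'  n10⇒n1 ·f
[21] read 'b'  n1⇒n1 ·f
[22] read 'b'  n1⇒n1 ·f
[23] read 'c'  n1⇒n2
[24] read 'a'  n2⇒n11  → match P3@[22:24],P4@[23:24]
[25] read 'c'  n11⇒n6 ·f
[26] read 'b'  n6⇒n7
[27] read 'a'  n7⇒n8
[28] read 'c'  n8⇒n9
[29] read 'a'  n9⇒n10  → match P2@[25:29],P4@[28:29]
[30] read 'c'  n10⇒n6 ·f
[31] read 'a'  n6⇒n12  → match P4@[30:31]
[32] read 'b'  n12⇒n1 ·f
[33] read 'b'  n1⇒n1 ·f
[34] read 'c'  n1⇒n2
[35] read 'a'  n2⇒n11  → match P3@[33:35],P4@[34:35]
[36] read 'c'  n11⇒n6 ·f
[37] read 'c'  n6⇒n6 ·f
[38] read 'a'  n6⇒n12  → match P4@[37:38]
[39] read 'c'  n12⇒n6 ·f
[40] read 'c'  n6⇒n6 ·f
[41] read 'c'  n6⇒n6 ·f
[42] read 'b'  n6⇒n7
[43] read 'a'  n7⇒n8
[44] read 'b'  n8⇒n5 ·f  → match P1@[42:44]
[45] read 'c'  n5⇒n2 ·f
[46] read 'b'  n2⇒n7 ·f
[47] read 'c'  n7⇒n2 ·f
[48] read 'a'  n2⇒n11  → match P3@[46:48],P4@[47:48]
[49] read 'b'  n11⇒n1 ·f
[50] read 'b'  n1⇒n1 ·f
[51] read 'c'  n1⇒n2
[52] read 'a'  n2⇒n11  → match P3@[50:52],P4@[51:52]
[53] read 'c'  n11⇒n6 ·f
[54] read 'b'  n6⇒n7
[55] read 'b'  n7⇒n1 ·f
[56] read 'c'  n1⇒n2
[57] read 'a'  n2⇒n11  → match P3@[55:57],P4@[56:57]
[58] read 'c'  n11⇒n6 ·f
[59] read 'b'  n6⇒n7
[60] read 'c'  n7⇒n2 ·f
[61] read 'a'  n2⇒n11  → match P3@[59:61],P4@[60:61]
[62] read 'b'  n11⇒n1 ·f
[63] read 'a'  n1⇒n4

Matches: [[3,1],[7,0],[11,2],[11,4],[19,2],[19,4],[24,3],[24,4],[29,2],[29,4],[31,4],[35,3],[35,4],[38,4],[44,1],[48,3],[48,4],[52,3],[52,4],[57,3],[57,4],[61,3],[61,4]]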